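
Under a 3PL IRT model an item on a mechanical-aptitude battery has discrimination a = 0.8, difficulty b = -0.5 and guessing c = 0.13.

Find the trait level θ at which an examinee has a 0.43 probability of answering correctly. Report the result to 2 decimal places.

P(θ) = c + (1 − c) · 1 / (1 + exp(−a(θ − b)))
Remove guessing floor: (0.43 − 0.13)/(1 − 0.13) = 0.3448
logit = ln(0.3448/0.6552) = -0.6419
θ = b + logit/(a) = -0.5 + (-0.6419)/0.8000 = -1.3023

-1.30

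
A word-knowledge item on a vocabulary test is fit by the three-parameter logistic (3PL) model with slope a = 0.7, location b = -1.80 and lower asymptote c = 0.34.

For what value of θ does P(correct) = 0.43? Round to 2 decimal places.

P(θ) = c + (1 − c) · 1 / (1 + exp(−a(θ − b)))
Remove guessing floor: (0.43 − 0.34)/(1 − 0.34) = 0.1364
logit = ln(0.1364/0.8636) = -1.8458
θ = b + logit/(a) = -1.80 + (-1.8458)/0.7000 = -4.4369

-4.44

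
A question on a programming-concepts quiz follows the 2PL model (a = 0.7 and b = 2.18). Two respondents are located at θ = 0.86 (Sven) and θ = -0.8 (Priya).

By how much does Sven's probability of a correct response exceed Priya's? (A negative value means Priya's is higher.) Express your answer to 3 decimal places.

0.174

P(θ) = 1 / (1 + exp(−a(θ − b)))
P(Sven) = 0.2841  [exponent -0.9240]
P(Priya) = 0.1105  [exponent -2.0860]
Difference = 0.2841 − 0.1105 = 0.1737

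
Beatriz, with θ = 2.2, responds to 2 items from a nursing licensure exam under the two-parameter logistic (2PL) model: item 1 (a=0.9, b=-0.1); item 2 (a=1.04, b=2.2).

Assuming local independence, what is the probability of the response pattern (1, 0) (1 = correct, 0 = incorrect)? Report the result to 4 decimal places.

P(θ) = 1 / (1 + exp(−a(θ − b)))
P_1 = 1/(1+e^{-2.0700}) = 0.8880
P_2 = 1/(1+e^{0.0000}) = 0.5000
L = P_1 × (1−P_2) = 0.8880 × 0.5000 = 0.44398

0.4440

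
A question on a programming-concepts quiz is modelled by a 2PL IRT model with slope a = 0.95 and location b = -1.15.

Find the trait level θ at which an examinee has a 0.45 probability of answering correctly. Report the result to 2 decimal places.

-1.36

P(θ) = 1 / (1 + exp(−a(θ − b)))
logit = ln(0.4500/0.5500) = -0.2007
θ = b + logit/(a) = -1.15 + (-0.2007)/0.9500 = -1.3612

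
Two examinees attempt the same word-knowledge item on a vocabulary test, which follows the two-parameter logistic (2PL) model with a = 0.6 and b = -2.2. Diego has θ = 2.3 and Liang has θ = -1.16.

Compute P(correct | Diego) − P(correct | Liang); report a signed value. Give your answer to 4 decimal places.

P(θ) = 1 / (1 + exp(−a(θ − b)))
P(Diego) = 0.9370  [exponent 2.7000]
P(Liang) = 0.6511  [exponent 0.6240]
Difference = 0.9370 − 0.6511 = 0.2859

0.2859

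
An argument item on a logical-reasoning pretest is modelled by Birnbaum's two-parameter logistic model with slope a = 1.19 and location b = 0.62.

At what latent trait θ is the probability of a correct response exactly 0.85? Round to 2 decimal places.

2.08

P(θ) = 1 / (1 + exp(−a(θ − b)))
logit = ln(0.8500/0.1500) = 1.7346
θ = b + logit/(a) = 0.62 + 1.7346/1.1900 = 2.0776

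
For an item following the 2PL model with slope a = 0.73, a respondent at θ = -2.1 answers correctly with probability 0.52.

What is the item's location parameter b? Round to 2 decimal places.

P(θ) = 1 / (1 + exp(−a(θ − b)))
logit(0.52) = ln(0.52/0.48) = 0.0800
b = θ − logit/(a) = -2.1 − 0.0800/0.7300 = -2.2096

-2.21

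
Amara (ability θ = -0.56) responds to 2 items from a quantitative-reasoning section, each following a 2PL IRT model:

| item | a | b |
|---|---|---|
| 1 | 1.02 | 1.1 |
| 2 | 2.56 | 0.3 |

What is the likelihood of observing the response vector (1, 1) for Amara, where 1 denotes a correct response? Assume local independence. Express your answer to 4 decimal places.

0.0155

P(θ) = 1 / (1 + exp(−a(θ − b)))
P_1 = 1/(1+e^{1.6932}) = 0.1554
P_2 = 1/(1+e^{2.2016}) = 0.0996
L = P_1 × P_2 = 0.1554 × 0.0996 = 0.01547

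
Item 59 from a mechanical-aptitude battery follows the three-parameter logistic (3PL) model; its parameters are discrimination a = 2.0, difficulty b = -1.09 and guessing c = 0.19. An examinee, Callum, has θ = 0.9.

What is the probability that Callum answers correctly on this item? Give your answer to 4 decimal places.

0.9851

P(θ) = c + (1 − c) · 1 / (1 + exp(−a(θ − b)))
Exponent: 2.0 × (0.9 − (-1.09)) = 3.9800
1/(1 + e^{-3.9800}) = 0.9817
P = 0.19 + 0.81 × 0.9817 = 0.9851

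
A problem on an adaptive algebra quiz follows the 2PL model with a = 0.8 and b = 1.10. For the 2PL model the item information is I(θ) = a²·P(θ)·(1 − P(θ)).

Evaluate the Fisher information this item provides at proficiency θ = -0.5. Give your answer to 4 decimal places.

P = 1/(1+e^{1.2800}) = 0.2176
P(1−P) = 0.2176 × 0.7824 = 0.1702
I = a² × P(1−P) = 0.8² × 0.1702 = 0.10894

0.1089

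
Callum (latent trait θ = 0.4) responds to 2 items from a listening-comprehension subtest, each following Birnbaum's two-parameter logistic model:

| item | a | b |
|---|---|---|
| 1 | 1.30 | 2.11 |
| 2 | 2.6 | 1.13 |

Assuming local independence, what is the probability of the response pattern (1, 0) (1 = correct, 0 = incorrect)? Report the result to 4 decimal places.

0.0850

P(θ) = 1 / (1 + exp(−a(θ − b)))
P_1 = 1/(1+e^{2.2230}) = 0.0977
P_2 = 1/(1+e^{1.8980}) = 0.1303
L = P_1 × (1−P_2) = 0.0977 × 0.8697 = 0.08497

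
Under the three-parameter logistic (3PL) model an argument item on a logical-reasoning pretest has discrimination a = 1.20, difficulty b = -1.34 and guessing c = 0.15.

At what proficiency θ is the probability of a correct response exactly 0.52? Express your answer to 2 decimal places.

P(θ) = c + (1 − c) · 1 / (1 + exp(−a(θ − b)))
Remove guessing floor: (0.52 − 0.15)/(1 − 0.15) = 0.4353
logit = ln(0.4353/0.5647) = -0.2603
θ = b + logit/(a) = -1.34 + (-0.2603)/1.2000 = -1.5569

-1.56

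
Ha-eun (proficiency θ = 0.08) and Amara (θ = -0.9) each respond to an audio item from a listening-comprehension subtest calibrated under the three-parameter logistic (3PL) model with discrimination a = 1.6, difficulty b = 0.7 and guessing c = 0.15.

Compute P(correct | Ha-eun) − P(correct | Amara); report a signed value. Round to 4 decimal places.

P(θ) = c + (1 − c) · 1 / (1 + exp(−a(θ − b)))
P(Ha-eun) = 0.3799  [exponent -0.9920]
P(Amara) = 0.2110  [exponent -2.5600]
Difference = 0.3799 − 0.2110 = 0.1689

0.1689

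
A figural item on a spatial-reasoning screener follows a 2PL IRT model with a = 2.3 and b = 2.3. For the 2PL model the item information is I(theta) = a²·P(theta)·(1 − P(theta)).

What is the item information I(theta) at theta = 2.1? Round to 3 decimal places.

P = 1/(1+e^{0.4600}) = 0.3870
P(1−P) = 0.3870 × 0.6130 = 0.2372
I = a² × P(1−P) = 2.3² × 0.2372 = 1.25494

1.255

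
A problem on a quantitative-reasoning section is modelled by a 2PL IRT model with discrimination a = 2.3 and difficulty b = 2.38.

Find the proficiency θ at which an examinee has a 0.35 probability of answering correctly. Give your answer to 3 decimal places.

P(θ) = 1 / (1 + exp(−a(θ − b)))
logit = ln(0.3500/0.6500) = -0.6190
θ = b + logit/(a) = 2.38 + (-0.6190)/2.3000 = 2.1109

2.111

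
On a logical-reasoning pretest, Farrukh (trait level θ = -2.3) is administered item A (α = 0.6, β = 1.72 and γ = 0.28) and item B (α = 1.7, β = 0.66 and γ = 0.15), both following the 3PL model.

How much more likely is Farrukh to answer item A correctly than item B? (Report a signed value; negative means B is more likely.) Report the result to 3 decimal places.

0.184

P(θ) = γ + (1 − γ) · 1 / (1 + exp(−α(θ − β)))
P_A = 0.3392
P_B = 0.1555
P_A − P_B = 0.1837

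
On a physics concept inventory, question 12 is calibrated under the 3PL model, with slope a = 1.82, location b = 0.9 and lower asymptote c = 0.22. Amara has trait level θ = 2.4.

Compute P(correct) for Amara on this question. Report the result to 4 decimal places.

0.9522

P(θ) = c + (1 − c) · 1 / (1 + exp(−a(θ − b)))
Exponent: 1.82 × (2.4 − 0.9) = 2.7300
1/(1 + e^{-2.7300}) = 0.9388
P = 0.22 + 0.78 × 0.9388 = 0.9522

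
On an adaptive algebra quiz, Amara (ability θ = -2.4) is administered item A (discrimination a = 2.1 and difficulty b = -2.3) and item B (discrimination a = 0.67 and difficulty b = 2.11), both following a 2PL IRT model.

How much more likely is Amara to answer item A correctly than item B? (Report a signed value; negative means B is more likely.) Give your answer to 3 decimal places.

P(θ) = 1 / (1 + exp(−a(θ − b)))
P_A = 0.4477
P_B = 0.0465
P_A − P_B = 0.4012

0.401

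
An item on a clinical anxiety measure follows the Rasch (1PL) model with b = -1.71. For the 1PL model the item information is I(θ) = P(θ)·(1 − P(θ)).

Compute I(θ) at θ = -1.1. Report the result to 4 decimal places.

P = 1/(1+e^{-0.6100}) = 0.6479
P(1−P) = 0.6479 × 0.3521 = 0.2281
I = P(1−P) = 0.22811

0.2281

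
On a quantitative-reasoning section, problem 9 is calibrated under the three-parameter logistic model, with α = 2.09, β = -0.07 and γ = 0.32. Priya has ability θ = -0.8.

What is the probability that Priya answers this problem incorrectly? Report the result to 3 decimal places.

0.559

P(θ) = γ + (1 − γ) · 1 / (1 + exp(−α(θ − β)))
Exponent: 2.09 × (-0.8 − (-0.07)) = -1.5257
1/(1 + e^{1.5257}) = 0.1786
P = 0.32 + 0.68 × 0.1786 = 0.4415
P(incorrect) = 1 − 0.4415 = 0.5585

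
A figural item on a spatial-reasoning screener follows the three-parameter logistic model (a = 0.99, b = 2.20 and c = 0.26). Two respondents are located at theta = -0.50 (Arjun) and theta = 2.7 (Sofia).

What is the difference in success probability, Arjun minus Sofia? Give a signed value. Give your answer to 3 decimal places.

P(theta) = c + (1 − c) · 1 / (1 + exp(−a(theta − b)))
P(Arjun) = 0.3078  [exponent -2.6730]
P(Sofia) = 0.7197  [exponent 0.4950]
Difference = 0.3078 − 0.7197 = -0.4120

-0.412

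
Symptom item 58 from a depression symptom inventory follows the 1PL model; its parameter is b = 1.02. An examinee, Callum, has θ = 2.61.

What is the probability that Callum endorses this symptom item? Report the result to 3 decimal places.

P(θ) = 1 / (1 + exp(−(θ − b)))
Exponent: (2.61 − 1.02) = 1.5900
1/(1 + e^{-1.5900}) = 0.8306
P = 0.8306

0.831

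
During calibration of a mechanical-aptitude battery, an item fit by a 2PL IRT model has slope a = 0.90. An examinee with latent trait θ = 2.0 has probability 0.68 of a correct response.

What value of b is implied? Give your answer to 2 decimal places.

1.16

P(θ) = 1 / (1 + exp(−a(θ − b)))
logit(0.68) = ln(0.68/0.32) = 0.7538
b = θ − logit/(a) = 2.0 − 0.7538/0.9000 = 1.1625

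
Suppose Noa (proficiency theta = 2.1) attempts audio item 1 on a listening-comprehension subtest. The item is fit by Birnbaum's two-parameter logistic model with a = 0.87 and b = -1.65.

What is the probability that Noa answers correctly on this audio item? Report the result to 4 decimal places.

0.9631

P(theta) = 1 / (1 + exp(−a(theta − b)))
Exponent: 0.87 × (2.1 − (-1.65)) = 3.2625
1/(1 + e^{-3.2625}) = 0.9631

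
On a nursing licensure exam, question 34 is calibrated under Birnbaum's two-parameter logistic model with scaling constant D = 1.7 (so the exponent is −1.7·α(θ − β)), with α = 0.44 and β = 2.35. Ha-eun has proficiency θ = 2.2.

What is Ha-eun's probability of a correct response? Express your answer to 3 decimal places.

P(θ) = 1 / (1 + exp(−D·α(θ − β)))
Exponent: 1.7 × 0.44 × (2.2 − 2.35) = -0.1122
1/(1 + e^{0.1122}) = 0.4720
P = 0.4720

0.472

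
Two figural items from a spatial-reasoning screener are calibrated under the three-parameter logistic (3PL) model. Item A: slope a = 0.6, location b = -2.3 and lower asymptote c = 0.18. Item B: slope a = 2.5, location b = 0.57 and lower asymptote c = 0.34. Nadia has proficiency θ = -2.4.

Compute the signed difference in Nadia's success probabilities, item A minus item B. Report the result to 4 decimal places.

P(θ) = c + (1 − c) · 1 / (1 + exp(−a(θ − b)))
P_A = 0.5777
P_B = 0.3404
P_A − P_B = 0.2373

0.2373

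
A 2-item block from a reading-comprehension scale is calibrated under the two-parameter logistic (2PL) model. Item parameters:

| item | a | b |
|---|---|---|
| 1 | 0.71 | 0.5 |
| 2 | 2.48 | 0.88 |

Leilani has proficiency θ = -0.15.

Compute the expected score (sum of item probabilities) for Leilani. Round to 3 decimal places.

P(θ) = 1 / (1 + exp(−a(θ − b)))
P_1 = 1/(1+e^{0.4615}) = 0.3866
P_2 = 1/(1+e^{2.5544}) = 0.0721
E[score] = 0.3866 + 0.0721 = 0.4588

0.459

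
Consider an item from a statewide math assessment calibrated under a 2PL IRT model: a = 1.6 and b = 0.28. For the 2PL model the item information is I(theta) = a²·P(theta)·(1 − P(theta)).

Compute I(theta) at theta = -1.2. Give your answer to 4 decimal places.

P = 1/(1+e^{2.3680}) = 0.0856
P(1−P) = 0.0856 × 0.9144 = 0.0783
I = a² × P(1−P) = 1.6² × 0.0783 = 0.20047

0.2005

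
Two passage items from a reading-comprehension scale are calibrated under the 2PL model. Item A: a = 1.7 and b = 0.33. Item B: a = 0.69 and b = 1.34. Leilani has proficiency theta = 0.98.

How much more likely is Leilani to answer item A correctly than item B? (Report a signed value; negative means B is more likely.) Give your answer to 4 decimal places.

P(theta) = 1 / (1 + exp(−a(theta − b)))
P_A = 0.7512
P_B = 0.4382
P_A − P_B = 0.3130

0.3130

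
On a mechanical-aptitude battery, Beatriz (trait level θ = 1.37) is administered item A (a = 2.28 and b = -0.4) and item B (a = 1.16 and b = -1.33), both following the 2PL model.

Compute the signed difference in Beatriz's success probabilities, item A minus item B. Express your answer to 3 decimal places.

0.024

P(θ) = 1 / (1 + exp(−a(θ − b)))
P_A = 0.9826
P_B = 0.9582
P_A − P_B = 0.0244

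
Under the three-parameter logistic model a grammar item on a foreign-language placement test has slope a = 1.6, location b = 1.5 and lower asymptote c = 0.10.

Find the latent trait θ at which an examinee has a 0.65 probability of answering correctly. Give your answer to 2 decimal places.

P(θ) = c + (1 − c) · 1 / (1 + exp(−a(θ − b)))
Remove guessing floor: (0.65 − 0.10)/(1 − 0.10) = 0.6111
logit = ln(0.6111/0.3889) = 0.4520
θ = b + logit/(a) = 1.5 + 0.4520/1.6000 = 1.7825

1.78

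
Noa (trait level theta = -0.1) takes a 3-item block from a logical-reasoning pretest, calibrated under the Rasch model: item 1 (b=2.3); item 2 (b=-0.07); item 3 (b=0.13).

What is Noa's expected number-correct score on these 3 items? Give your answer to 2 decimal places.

P(theta) = 1 / (1 + exp(−(theta − b)))
P_1 = 1/(1+e^{2.4000}) = 0.0832
P_2 = 1/(1+e^{0.0300}) = 0.4925
P_3 = 1/(1+e^{0.2300}) = 0.4428
E[score] = 0.0832 + 0.4925 + 0.4428 = 1.0184

1.02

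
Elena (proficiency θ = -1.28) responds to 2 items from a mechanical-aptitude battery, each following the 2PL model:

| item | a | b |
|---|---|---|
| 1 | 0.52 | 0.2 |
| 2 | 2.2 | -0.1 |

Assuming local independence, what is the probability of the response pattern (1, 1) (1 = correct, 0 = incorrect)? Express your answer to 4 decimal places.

P(θ) = 1 / (1 + exp(−a(θ − b)))
P_1 = 1/(1+e^{0.7696}) = 0.3166
P_2 = 1/(1+e^{2.5960}) = 0.0694
L = P_1 × P_2 = 0.3166 × 0.0694 = 0.02197

0.0220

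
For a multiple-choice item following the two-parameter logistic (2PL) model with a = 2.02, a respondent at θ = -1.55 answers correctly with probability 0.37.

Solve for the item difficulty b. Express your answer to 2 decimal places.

-1.29

P(θ) = 1 / (1 + exp(−a(θ − b)))
logit(0.37) = ln(0.37/0.63) = -0.5322
b = θ − logit/(a) = -1.55 − (-0.5322)/2.0200 = -1.2865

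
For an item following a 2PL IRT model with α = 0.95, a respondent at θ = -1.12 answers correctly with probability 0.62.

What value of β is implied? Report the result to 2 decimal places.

-1.64

P(θ) = 1 / (1 + exp(−α(θ − β)))
logit(0.62) = ln(0.62/0.38) = 0.4895
β = θ − logit/(α) = -1.12 − 0.4895/0.9500 = -1.6353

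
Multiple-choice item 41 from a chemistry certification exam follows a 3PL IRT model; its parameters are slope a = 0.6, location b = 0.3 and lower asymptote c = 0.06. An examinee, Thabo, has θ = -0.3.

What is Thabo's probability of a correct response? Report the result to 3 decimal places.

P(θ) = c + (1 − c) · 1 / (1 + exp(−a(θ − b)))
Exponent: 0.6 × (-0.3 − 0.3) = -0.3600
1/(1 + e^{0.3600}) = 0.4110
P = 0.06 + 0.94 × 0.4110 = 0.4463

0.446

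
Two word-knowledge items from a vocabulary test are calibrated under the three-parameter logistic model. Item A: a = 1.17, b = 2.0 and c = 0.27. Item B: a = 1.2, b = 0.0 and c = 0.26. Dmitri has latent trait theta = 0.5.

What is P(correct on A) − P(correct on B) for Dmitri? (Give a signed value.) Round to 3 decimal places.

P(theta) = c + (1 − c) · 1 / (1 + exp(−a(theta − b)))
P_A = 0.3776
P_B = 0.7378
P_A − P_B = -0.3602

-0.360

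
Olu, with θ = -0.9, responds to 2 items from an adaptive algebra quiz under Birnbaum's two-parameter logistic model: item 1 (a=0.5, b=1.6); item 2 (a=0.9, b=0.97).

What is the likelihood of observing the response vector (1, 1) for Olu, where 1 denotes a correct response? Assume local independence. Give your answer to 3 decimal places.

P(θ) = 1 / (1 + exp(−a(θ − b)))
P_1 = 1/(1+e^{1.2500}) = 0.2227
P_2 = 1/(1+e^{1.6830}) = 0.1567
L = P_1 × P_2 = 0.2227 × 0.1567 = 0.03490

0.035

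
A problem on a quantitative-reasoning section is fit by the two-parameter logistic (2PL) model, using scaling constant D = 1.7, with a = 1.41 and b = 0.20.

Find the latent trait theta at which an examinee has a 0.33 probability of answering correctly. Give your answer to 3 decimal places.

-0.095

P(theta) = 1 / (1 + exp(−D·a(theta − b)))
logit = ln(0.3300/0.6700) = -0.7082
theta = b + logit/(1.7·a) = 0.20 + (-0.7082)/2.3970 = -0.0954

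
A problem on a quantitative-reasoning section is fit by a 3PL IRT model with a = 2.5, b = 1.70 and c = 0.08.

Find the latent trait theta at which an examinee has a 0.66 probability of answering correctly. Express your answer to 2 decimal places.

P(theta) = c + (1 − c) · 1 / (1 + exp(−a(theta − b)))
Remove guessing floor: (0.66 − 0.08)/(1 − 0.08) = 0.6304
logit = ln(0.6304/0.3696) = 0.5341
theta = b + logit/(a) = 1.70 + 0.5341/2.5000 = 1.9136

1.91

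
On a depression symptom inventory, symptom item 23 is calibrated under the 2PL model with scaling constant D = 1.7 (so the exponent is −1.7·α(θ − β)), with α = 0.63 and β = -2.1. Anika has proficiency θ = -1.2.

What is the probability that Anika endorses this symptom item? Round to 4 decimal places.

0.7239

P(θ) = 1 / (1 + exp(−D·α(θ − β)))
Exponent: 1.7 × 0.63 × (-1.2 − (-2.1)) = 0.9639
1/(1 + e^{-0.9639}) = 0.7239
P = 0.7239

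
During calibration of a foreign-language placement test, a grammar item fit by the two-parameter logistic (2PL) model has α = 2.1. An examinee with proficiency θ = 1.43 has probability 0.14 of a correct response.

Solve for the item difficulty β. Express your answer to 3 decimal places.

2.294

P(θ) = 1 / (1 + exp(−α(θ − β)))
logit(0.14) = ln(0.14/0.86) = -1.8153
β = θ − logit/(α) = 1.43 − (-1.8153)/2.1000 = 2.2944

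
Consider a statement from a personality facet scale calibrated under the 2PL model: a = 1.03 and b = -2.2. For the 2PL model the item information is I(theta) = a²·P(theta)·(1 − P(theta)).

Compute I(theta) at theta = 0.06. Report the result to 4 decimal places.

P = 1/(1+e^{-2.3278}) = 0.9112
P(1−P) = 0.9112 × 0.0888 = 0.0810
I = a² × P(1−P) = 1.03² × 0.0810 = 0.08588

0.0859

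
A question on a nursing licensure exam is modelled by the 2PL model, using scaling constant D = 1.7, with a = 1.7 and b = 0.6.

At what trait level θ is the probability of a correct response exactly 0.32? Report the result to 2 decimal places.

P(θ) = 1 / (1 + exp(−D·a(θ − b)))
logit = ln(0.3200/0.6800) = -0.7538
θ = b + logit/(1.7·a) = 0.6 + (-0.7538)/2.8900 = 0.3392

0.34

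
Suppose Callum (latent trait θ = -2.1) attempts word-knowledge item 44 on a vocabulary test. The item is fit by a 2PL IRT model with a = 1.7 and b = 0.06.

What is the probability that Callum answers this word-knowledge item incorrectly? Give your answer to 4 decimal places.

P(θ) = 1 / (1 + exp(−a(θ − b)))
Exponent: 1.7 × (-2.1 − 0.06) = -3.6720
1/(1 + e^{3.6720}) = 0.0248
P(incorrect) = 1 − 0.0248 = 0.9752

0.9752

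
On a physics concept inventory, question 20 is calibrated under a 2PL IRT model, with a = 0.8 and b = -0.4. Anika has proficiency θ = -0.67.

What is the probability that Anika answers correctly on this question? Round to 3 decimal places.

P(θ) = 1 / (1 + exp(−a(θ − b)))
Exponent: 0.8 × (-0.67 − (-0.4)) = -0.2160
1/(1 + e^{0.2160}) = 0.4462

0.446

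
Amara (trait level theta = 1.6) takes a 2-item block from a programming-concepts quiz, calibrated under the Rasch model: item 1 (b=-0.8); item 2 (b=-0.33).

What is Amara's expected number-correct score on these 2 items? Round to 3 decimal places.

P(theta) = 1 / (1 + exp(−(theta − b)))
P_1 = 1/(1+e^{-2.4000}) = 0.9168
P_2 = 1/(1+e^{-1.9300}) = 0.8732
E[score] = 0.9168 + 0.8732 = 1.7901

1.790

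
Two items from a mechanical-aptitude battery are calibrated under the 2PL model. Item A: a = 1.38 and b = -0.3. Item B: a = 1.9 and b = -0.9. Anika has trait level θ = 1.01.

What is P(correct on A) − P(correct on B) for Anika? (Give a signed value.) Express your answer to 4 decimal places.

P(θ) = 1 / (1 + exp(−a(θ − b)))
P_A = 0.8591
P_B = 0.9741
P_A − P_B = -0.1150

-0.1150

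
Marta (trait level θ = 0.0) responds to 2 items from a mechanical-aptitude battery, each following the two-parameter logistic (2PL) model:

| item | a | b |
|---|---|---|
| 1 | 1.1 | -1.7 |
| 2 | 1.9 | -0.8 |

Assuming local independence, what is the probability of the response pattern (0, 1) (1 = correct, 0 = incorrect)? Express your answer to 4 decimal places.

0.1096

P(θ) = 1 / (1 + exp(−a(θ − b)))
P_1 = 1/(1+e^{-1.8700}) = 0.8665
P_2 = 1/(1+e^{-1.5200}) = 0.8205
L = (1−P_1) × P_2 = 0.1335 × 0.8205 = 0.10958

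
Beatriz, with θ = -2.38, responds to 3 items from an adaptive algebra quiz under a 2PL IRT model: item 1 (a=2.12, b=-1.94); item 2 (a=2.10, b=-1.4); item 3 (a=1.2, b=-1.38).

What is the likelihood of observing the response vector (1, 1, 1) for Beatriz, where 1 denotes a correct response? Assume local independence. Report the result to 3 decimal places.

0.007

P(θ) = 1 / (1 + exp(−a(θ − b)))
P_1 = 1/(1+e^{0.9328}) = 0.2824
P_2 = 1/(1+e^{2.0580}) = 0.1132
P_3 = 1/(1+e^{1.2000}) = 0.2315
L = P_1 × P_2 × P_3 = 0.2824 × 0.1132 × 0.2315 = 0.00740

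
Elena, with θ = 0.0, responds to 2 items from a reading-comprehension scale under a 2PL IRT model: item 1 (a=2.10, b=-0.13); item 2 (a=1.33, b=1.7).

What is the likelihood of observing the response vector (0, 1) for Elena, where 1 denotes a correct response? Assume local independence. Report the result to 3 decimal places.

0.041

P(θ) = 1 / (1 + exp(−a(θ − b)))
P_1 = 1/(1+e^{-0.2730}) = 0.5678
P_2 = 1/(1+e^{2.2610}) = 0.0944
L = (1−P_1) × P_2 = 0.4322 × 0.0944 = 0.04080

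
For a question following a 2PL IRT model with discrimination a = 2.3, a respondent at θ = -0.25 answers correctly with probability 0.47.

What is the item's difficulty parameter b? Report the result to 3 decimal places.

-0.198

P(θ) = 1 / (1 + exp(−a(θ − b)))
logit(0.47) = ln(0.47/0.53) = -0.1201
b = θ − logit/(a) = -0.25 − (-0.1201)/2.3000 = -0.1978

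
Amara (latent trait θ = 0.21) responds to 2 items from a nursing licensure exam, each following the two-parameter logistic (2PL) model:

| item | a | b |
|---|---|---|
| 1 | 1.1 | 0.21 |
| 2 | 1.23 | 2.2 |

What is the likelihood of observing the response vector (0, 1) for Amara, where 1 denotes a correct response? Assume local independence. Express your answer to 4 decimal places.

P(θ) = 1 / (1 + exp(−a(θ − b)))
P_1 = 1/(1+e^{0.0000}) = 0.5000
P_2 = 1/(1+e^{2.4477}) = 0.0796
L = (1−P_1) × P_2 = 0.5000 × 0.0796 = 0.03980

0.0398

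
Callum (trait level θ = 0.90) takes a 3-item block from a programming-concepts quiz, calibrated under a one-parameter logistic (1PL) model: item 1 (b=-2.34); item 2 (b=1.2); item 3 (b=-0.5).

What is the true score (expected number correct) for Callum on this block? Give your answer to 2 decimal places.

P(θ) = 1 / (1 + exp(−(θ − b)))
P_1 = 1/(1+e^{-3.2400}) = 0.9623
P_2 = 1/(1+e^{0.3000}) = 0.4256
P_3 = 1/(1+e^{-1.4000}) = 0.8022
E[score] = 0.9623 + 0.4256 + 0.8022 = 2.1901

2.19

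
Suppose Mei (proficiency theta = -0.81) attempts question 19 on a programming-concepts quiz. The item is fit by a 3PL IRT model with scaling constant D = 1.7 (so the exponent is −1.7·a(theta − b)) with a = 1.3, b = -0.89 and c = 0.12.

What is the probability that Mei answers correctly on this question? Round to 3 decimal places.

P(theta) = c + (1 − c) · 1 / (1 + exp(−D·a(theta − b)))
Exponent: 1.7 × 1.3 × (-0.81 − (-0.89)) = 0.1768
1/(1 + e^{-0.1768}) = 0.5441
P = 0.12 + 0.88 × 0.5441 = 0.5988

0.599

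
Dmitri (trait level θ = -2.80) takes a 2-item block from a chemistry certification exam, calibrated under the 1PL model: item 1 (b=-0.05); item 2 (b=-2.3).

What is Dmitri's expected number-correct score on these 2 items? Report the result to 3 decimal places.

0.438

P(θ) = 1 / (1 + exp(−(θ − b)))
P_1 = 1/(1+e^{2.7500}) = 0.0601
P_2 = 1/(1+e^{0.5000}) = 0.3775
E[score] = 0.0601 + 0.3775 = 0.4376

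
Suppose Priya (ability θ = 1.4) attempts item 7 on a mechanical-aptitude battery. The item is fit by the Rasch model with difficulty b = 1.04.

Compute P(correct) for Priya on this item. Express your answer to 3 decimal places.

0.589

P(θ) = 1 / (1 + exp(−(θ − b)))
Exponent: (1.4 − 1.04) = 0.3600
1/(1 + e^{-0.3600}) = 0.5890
P = 0.5890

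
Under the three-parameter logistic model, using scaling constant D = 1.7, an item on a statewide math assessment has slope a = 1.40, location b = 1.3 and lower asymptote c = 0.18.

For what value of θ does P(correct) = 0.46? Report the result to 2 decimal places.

1.02

P(θ) = c + (1 − c) · 1 / (1 + exp(−D·a(θ − b)))
Remove guessing floor: (0.46 − 0.18)/(1 − 0.18) = 0.3415
logit = ln(0.3415/0.6585) = -0.6568
θ = b + logit/(1.7·a) = 1.3 + (-0.6568)/2.3800 = 1.0240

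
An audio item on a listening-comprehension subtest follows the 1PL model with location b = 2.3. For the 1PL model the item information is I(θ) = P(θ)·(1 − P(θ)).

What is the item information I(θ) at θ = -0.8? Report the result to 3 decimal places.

0.041

P = 1/(1+e^{3.1000}) = 0.0431
P(1−P) = 0.0431 × 0.9569 = 0.0412
I = P(1−P) = 0.04125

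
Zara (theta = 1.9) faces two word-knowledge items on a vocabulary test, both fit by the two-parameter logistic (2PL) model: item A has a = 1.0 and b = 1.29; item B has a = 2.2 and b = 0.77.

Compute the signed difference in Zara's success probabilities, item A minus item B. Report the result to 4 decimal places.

P(theta) = 1 / (1 + exp(−a(theta − b)))
P_A = 0.6479
P_B = 0.9232
P_A − P_B = -0.2752

-0.2752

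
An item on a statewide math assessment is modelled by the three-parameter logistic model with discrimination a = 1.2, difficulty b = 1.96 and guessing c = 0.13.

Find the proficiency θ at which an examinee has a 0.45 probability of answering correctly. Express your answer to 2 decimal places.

P(θ) = c + (1 − c) · 1 / (1 + exp(−a(θ − b)))
Remove guessing floor: (0.45 − 0.13)/(1 − 0.13) = 0.3678
logit = ln(0.3678/0.6322) = -0.5416
θ = b + logit/(a) = 1.96 + (-0.5416)/1.2000 = 1.5087

1.51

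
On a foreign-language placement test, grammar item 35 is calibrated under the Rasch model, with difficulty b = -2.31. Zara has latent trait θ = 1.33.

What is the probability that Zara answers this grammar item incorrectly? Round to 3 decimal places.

0.026

P(θ) = 1 / (1 + exp(−(θ − b)))
Exponent: (1.33 − (-2.31)) = 3.6400
1/(1 + e^{-3.6400}) = 0.9744
P = 0.9744
P(incorrect) = 1 − 0.9744 = 0.0256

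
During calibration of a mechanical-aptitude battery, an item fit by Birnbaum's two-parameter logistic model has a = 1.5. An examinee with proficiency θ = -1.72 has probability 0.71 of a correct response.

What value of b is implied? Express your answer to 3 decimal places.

P(θ) = 1 / (1 + exp(−a(θ − b)))
logit(0.71) = ln(0.71/0.29) = 0.8954
b = θ − logit/(a) = -1.72 − 0.8954/1.5000 = -2.3169

-2.317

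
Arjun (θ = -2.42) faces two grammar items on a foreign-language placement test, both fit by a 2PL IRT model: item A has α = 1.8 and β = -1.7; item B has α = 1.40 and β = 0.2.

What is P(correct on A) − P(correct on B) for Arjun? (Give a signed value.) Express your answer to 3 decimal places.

P(θ) = 1 / (1 + exp(−α(θ − β)))
P_A = 0.2148
P_B = 0.0249
P_A − P_B = 0.1899

0.190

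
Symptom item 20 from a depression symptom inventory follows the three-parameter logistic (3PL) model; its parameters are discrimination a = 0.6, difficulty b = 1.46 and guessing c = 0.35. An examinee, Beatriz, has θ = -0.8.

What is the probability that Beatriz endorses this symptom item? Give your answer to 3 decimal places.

P(θ) = c + (1 − c) · 1 / (1 + exp(−a(θ − b)))
Exponent: 0.6 × (-0.8 − 1.46) = -1.3560
1/(1 + e^{1.3560}) = 0.2049
P = 0.35 + 0.65 × 0.2049 = 0.4832

0.483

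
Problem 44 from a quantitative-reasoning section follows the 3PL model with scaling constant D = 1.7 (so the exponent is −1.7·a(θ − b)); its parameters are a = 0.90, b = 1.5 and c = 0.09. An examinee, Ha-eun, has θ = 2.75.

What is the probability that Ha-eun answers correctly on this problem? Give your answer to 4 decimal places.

P(θ) = c + (1 − c) · 1 / (1 + exp(−D·a(θ − b)))
Exponent: 1.7 × 0.90 × (2.75 − 1.5) = 1.9125
1/(1 + e^{-1.9125}) = 0.8713
P = 0.09 + 0.91 × 0.8713 = 0.8829

0.8829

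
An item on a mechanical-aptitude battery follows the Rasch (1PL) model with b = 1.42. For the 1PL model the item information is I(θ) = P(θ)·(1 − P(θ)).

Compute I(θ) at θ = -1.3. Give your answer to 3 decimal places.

P = 1/(1+e^{2.7200}) = 0.0618
P(1−P) = 0.0618 × 0.9382 = 0.0580
I = P(1−P) = 0.05798

0.058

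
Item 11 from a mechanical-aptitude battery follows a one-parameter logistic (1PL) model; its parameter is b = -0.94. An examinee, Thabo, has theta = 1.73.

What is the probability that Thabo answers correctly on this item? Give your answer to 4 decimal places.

0.9352

P(theta) = 1 / (1 + exp(−(theta − b)))
Exponent: (1.73 − (-0.94)) = 2.6700
1/(1 + e^{-2.6700}) = 0.9352
P = 0.9352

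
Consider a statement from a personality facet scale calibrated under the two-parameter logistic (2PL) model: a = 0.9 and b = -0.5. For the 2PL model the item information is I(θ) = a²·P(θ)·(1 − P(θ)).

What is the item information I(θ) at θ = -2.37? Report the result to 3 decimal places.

0.107

P = 1/(1+e^{1.6830}) = 0.1567
P(1−P) = 0.1567 × 0.8433 = 0.1321
I = a² × P(1−P) = 0.9² × 0.1321 = 0.10704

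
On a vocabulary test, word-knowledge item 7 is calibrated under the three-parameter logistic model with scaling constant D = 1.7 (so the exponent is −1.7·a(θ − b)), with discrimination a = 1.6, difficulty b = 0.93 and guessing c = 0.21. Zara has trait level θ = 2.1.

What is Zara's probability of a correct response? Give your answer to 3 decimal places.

P(θ) = c + (1 − c) · 1 / (1 + exp(−D·a(θ − b)))
Exponent: 1.7 × 1.6 × (2.1 − 0.93) = 3.1824
1/(1 + e^{-3.1824}) = 0.9602
P = 0.21 + 0.79 × 0.9602 = 0.9685

0.969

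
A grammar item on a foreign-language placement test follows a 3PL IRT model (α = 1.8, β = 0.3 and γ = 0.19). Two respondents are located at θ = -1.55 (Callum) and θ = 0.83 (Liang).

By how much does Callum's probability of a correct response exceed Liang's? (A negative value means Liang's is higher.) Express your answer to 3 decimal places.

P(θ) = γ + (1 − γ) · 1 / (1 + exp(−α(θ − β)))
P(Callum) = 0.2180  [exponent -3.3300]
P(Liang) = 0.7748  [exponent 0.9540]
Difference = 0.2180 − 0.7748 = -0.5568

-0.557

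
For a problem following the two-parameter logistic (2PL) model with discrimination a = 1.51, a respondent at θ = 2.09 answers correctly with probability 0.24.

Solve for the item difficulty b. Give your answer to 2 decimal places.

P(θ) = 1 / (1 + exp(−a(θ − b)))
logit(0.24) = ln(0.24/0.76) = -1.1527
b = θ − logit/(a) = 2.09 − (-1.1527)/1.5100 = 2.8534

2.85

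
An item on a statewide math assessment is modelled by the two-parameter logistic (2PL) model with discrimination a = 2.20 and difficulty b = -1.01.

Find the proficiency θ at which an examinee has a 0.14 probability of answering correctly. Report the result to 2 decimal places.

-1.84

P(θ) = 1 / (1 + exp(−a(θ − b)))
logit = ln(0.1400/0.8600) = -1.8153
θ = b + logit/(a) = -1.01 + (-1.8153)/2.2000 = -1.8351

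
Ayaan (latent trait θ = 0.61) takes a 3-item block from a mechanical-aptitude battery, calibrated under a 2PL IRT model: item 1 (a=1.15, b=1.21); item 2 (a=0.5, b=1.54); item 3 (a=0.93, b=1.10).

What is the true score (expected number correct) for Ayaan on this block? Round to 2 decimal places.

P(θ) = 1 / (1 + exp(−a(θ − b)))
P_1 = 1/(1+e^{0.6900}) = 0.3340
P_2 = 1/(1+e^{0.4650}) = 0.3858
P_3 = 1/(1+e^{0.4557}) = 0.3880
E[score] = 0.3340 + 0.3858 + 0.3880 = 1.1078

1.11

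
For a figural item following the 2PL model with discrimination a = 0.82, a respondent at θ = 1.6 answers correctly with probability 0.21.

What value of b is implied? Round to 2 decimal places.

3.22

P(θ) = 1 / (1 + exp(−a(θ − b)))
logit(0.21) = ln(0.21/0.79) = -1.3249
b = θ − logit/(a) = 1.6 − (-1.3249)/0.8200 = 3.2158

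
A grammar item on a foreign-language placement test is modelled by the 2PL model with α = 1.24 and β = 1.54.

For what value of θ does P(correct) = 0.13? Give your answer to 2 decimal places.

P(θ) = 1 / (1 + exp(−α(θ − β)))
logit = ln(0.1300/0.8700) = -1.9010
θ = β + logit/(α) = 1.54 + (-1.9010)/1.2400 = 0.0070

0.01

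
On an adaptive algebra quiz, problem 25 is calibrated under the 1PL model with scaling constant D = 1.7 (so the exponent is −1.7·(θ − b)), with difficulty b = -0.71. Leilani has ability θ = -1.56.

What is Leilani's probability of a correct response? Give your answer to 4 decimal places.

P(θ) = 1 / (1 + exp(−D·(θ − b)))
Exponent: 1.7 × (-1.56 − (-0.71)) = -1.4450
1/(1 + e^{1.4450}) = 0.1908
P = 0.1908

0.1908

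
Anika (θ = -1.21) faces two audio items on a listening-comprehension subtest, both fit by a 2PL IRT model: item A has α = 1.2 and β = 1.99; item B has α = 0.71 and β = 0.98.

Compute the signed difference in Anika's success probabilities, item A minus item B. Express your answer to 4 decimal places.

P(θ) = 1 / (1 + exp(−α(θ − β)))
P_A = 0.0210
P_B = 0.1744
P_A − P_B = -0.1533

-0.1533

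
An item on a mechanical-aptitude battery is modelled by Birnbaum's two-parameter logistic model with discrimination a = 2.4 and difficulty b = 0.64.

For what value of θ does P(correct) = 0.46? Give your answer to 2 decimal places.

0.57

P(θ) = 1 / (1 + exp(−a(θ − b)))
logit = ln(0.4600/0.5400) = -0.1603
θ = b + logit/(a) = 0.64 + (-0.1603)/2.4000 = 0.5732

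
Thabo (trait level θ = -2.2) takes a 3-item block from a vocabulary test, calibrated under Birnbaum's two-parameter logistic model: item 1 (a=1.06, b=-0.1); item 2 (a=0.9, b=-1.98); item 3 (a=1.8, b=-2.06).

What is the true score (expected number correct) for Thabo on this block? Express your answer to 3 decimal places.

P(θ) = 1 / (1 + exp(−a(θ − b)))
P_1 = 1/(1+e^{2.2260}) = 0.0974
P_2 = 1/(1+e^{0.1980}) = 0.4507
P_3 = 1/(1+e^{0.2520}) = 0.4373
E[score] = 0.0974 + 0.4507 + 0.4373 = 0.9854

0.985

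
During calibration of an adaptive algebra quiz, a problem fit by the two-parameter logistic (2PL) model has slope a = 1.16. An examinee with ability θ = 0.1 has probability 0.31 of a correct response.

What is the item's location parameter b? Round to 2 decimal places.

0.79

P(θ) = 1 / (1 + exp(−a(θ − b)))
logit(0.31) = ln(0.31/0.69) = -0.8001
b = θ − logit/(a) = 0.1 − (-0.8001)/1.1600 = 0.7898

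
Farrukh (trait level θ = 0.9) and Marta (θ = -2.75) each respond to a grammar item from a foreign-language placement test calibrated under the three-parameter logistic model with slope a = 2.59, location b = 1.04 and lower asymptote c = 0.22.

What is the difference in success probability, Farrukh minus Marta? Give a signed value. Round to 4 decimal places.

0.3200

P(θ) = c + (1 − c) · 1 / (1 + exp(−a(θ − b)))
P(Farrukh) = 0.5401  [exponent -0.3626]
P(Marta) = 0.2200  [exponent -9.8161]
Difference = 0.5401 − 0.2200 = 0.3200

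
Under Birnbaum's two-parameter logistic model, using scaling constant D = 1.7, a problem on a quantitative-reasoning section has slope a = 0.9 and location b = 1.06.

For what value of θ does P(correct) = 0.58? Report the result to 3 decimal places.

1.271

P(θ) = 1 / (1 + exp(−D·a(θ − b)))
logit = ln(0.5800/0.4200) = 0.3228
θ = b + logit/(1.7·a) = 1.06 + 0.3228/1.5300 = 1.2710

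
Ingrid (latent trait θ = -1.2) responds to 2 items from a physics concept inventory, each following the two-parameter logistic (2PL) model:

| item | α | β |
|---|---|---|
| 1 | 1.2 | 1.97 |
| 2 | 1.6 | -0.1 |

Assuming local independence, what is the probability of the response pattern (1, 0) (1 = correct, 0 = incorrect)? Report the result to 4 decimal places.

0.0186

P(θ) = 1 / (1 + exp(−α(θ − β)))
P_1 = 1/(1+e^{3.8040}) = 0.0218
P_2 = 1/(1+e^{1.7600}) = 0.1468
L = P_1 × (1−P_2) = 0.0218 × 0.8532 = 0.01860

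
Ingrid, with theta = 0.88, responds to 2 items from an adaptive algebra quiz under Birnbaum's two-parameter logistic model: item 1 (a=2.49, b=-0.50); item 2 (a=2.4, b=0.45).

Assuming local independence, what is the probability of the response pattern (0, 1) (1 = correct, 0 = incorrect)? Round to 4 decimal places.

0.0230

P(theta) = 1 / (1 + exp(−a(theta − b)))
P_1 = 1/(1+e^{-3.4362}) = 0.9688
P_2 = 1/(1+e^{-1.0320}) = 0.7373
L = (1−P_1) × P_2 = 0.0312 × 0.7373 = 0.02299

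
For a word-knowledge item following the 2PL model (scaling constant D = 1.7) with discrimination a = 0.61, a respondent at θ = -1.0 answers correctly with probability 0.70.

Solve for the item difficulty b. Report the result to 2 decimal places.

-1.82

P(θ) = 1 / (1 + exp(−D·a(θ − b)))
logit(0.70) = ln(0.70/0.30) = 0.8473
b = θ − logit/(1.7·a) = -1.0 − 0.8473/1.0370 = -1.8171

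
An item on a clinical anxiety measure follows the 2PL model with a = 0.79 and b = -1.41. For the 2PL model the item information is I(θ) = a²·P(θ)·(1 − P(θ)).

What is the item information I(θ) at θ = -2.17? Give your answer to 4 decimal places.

0.1428

P = 1/(1+e^{0.6004}) = 0.3543
P(1−P) = 0.3543 × 0.6457 = 0.2288
I = a² × P(1−P) = 0.79² × 0.2288 = 0.14277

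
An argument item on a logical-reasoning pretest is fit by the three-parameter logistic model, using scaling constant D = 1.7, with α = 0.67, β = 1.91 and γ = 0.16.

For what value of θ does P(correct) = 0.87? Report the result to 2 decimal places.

3.40

P(θ) = γ + (1 − γ) · 1 / (1 + exp(−D·α(θ − β)))
Remove guessing floor: (0.87 − 0.16)/(1 − 0.16) = 0.8452
logit = ln(0.8452/0.1548) = 1.6977
θ = β + logit/(1.7·α) = 1.91 + 1.6977/1.1390 = 3.4005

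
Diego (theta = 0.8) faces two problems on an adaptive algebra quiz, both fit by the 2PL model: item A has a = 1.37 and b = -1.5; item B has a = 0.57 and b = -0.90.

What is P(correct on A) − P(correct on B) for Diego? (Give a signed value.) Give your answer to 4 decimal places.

0.2340

P(theta) = 1 / (1 + exp(−a(theta − b)))
P_A = 0.9589
P_B = 0.7249
P_A − P_B = 0.2340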